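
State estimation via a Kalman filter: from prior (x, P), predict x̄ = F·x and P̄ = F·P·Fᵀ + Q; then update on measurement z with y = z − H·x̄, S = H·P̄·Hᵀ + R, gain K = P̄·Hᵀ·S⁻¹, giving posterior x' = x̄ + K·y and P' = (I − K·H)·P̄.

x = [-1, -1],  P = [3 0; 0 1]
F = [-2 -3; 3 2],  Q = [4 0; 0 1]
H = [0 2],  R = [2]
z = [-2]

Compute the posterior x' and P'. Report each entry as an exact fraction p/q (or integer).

x' = [133/65, -69/65]
P' = [473/65 -24/65; -24/65 32/65]

x̄ = F·x = [5, -5]
P̄ = F·P·Fᵀ + Q = [25 -24; -24 32]
y = z − H·x̄ = [8]
S = H·P̄·Hᵀ + R = [130]
K = P̄·Hᵀ·S⁻¹ = [-24/65; 32/65]
x' = x̄ + K·y = [133/65, -69/65]
P' = (I − K·H)·P̄ = [473/65 -24/65; -24/65 32/65]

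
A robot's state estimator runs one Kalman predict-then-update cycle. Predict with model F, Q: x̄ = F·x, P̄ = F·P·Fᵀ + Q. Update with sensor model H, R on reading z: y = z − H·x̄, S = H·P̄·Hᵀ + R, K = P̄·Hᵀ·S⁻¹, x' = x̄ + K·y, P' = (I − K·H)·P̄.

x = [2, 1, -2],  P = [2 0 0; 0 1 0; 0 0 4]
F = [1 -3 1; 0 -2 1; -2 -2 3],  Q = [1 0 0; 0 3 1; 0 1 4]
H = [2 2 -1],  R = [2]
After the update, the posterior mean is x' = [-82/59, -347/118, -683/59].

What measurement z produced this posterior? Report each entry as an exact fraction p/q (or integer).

z = [3]

x̄ = F·x = [-3, -4, -12]
P̄ = F·P·Fᵀ + Q = [16 10 14; 10 11 17; 14 17 52]
S = H·P̄·Hᵀ + R = [118]
K = P̄·Hᵀ·S⁻¹ = [19/59; 25/118; 5/59]
x' − x̄ = [95/59, 125/118, 25/59] = K·y
y = (KᵀK)⁻¹·Kᵀ·(x' − x̄) = [5]
z = y + H·x̄ = [5] + [-2] = [3]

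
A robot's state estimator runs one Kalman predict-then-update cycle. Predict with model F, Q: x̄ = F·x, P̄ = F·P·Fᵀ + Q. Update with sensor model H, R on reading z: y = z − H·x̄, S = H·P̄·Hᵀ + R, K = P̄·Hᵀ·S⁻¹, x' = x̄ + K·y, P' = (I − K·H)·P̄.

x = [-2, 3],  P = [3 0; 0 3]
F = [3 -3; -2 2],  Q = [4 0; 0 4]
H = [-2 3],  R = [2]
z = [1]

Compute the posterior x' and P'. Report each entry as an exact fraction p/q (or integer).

x̄ = F·x = [-15, 10]
P̄ = F·P·Fᵀ + Q = [58 -36; -36 28]
y = z − H·x̄ = [-59]
S = H·P̄·Hᵀ + R = [918]
K = P̄·Hᵀ·S⁻¹ = [-112/459; 26/153]
x' = x̄ + K·y = [-277/459, -4/153]
P' = (I − K·H)·P̄ = [1534/459 316/153; 316/153 76/51]

x' = [-277/459, -4/153]
P' = [1534/459 316/153; 316/153 76/51]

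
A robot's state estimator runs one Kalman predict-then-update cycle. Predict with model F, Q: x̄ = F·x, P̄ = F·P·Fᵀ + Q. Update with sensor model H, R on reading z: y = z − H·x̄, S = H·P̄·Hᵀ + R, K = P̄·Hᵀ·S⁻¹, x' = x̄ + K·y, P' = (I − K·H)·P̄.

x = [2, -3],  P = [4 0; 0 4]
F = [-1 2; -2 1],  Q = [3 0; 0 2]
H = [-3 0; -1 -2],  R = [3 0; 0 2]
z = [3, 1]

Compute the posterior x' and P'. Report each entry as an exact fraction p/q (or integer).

x̄ = F·x = [-8, -7]
P̄ = F·P·Fᵀ + Q = [23 16; 16 22]
y = z − H·x̄ = [-21, -21]
S = H·P̄·Hᵀ + R = [210 165; 165 177]
K = P̄·Hᵀ·S⁻¹ = [-1046/3315 -11/663; 12/85 -8/17]
x' = x̄ + K·y = [-1133/1105, -7/85]
P' = (I − K·H)·P̄ = [1046/3315 -12/85; -12/85 46/85]

x' = [-1133/1105, -7/85]
P' = [1046/3315 -12/85; -12/85 46/85]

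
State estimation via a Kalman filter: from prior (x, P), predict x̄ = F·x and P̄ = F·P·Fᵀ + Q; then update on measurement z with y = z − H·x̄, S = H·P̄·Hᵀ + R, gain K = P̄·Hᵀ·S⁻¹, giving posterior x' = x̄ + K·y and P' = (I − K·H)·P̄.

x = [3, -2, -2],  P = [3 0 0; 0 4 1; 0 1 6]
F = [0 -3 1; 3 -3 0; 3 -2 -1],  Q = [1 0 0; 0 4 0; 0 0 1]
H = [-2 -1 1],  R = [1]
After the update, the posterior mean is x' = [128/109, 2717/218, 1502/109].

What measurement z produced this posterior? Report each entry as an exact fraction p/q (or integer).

z = [-1]

x̄ = F·x = [4, 15, 15]
P̄ = F·P·Fᵀ + Q = [37 33 19; 33 67 54; 19 54 54]
S = H·P̄·Hᵀ + R = [218]
K = P̄·Hᵀ·S⁻¹ = [-44/109; -79/218; -19/109]
x' − x̄ = [-308/109, -553/218, -133/109] = K·y
y = (KᵀK)⁻¹·Kᵀ·(x' − x̄) = [7]
z = y + H·x̄ = [7] + [-8] = [-1]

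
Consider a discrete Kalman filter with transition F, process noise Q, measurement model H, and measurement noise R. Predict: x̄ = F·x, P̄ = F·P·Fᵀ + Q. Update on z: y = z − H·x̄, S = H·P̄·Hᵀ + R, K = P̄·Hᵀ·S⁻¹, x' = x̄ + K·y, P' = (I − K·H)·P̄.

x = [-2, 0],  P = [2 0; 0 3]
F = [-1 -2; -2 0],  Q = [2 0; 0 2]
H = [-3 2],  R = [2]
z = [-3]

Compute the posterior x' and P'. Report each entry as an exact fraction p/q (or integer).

x̄ = F·x = [2, 4]
P̄ = F·P·Fᵀ + Q = [16 4; 4 10]
y = z − H·x̄ = [-5]
S = H·P̄·Hᵀ + R = [138]
K = P̄·Hᵀ·S⁻¹ = [-20/69; 4/69]
x' = x̄ + K·y = [238/69, 256/69]
P' = (I − K·H)·P̄ = [304/69 436/69; 436/69 658/69]

x' = [238/69, 256/69]
P' = [304/69 436/69; 436/69 658/69]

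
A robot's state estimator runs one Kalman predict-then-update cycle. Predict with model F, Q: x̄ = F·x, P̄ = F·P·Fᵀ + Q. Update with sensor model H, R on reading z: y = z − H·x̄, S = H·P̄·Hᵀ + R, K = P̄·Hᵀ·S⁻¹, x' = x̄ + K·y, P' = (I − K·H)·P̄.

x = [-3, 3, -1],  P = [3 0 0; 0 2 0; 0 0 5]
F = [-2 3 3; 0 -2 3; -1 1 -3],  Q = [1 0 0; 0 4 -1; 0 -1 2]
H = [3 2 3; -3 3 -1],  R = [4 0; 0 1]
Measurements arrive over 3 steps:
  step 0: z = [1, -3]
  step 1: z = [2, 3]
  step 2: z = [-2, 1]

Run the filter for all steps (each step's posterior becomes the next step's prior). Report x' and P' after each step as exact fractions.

step 0: x̄ = F·x = [12, -9, 9]
step 0: P̄ = F·P·Fᵀ + Q = [76 33 -33; 33 57 -50; -33 -50 52]
step 0: y = z − H·x̄ = [-44, 69]
step 0: S = H·P̄·Hᵀ + R = [586 -353; -353 758]
step 0: K = P̄·Hᵀ·S⁻¹ = [113922/319579 12579/319579; 90820/319579 93731/319579; -68953/319579 -75537/319579]
step 0: x' = x̄ + K·y = [-309669/319579, -404852/319579, 698090/319579]
step 0: P' = (I − K·H)·P̄ = [3280798/319579 1834383/319579 -4351824/319579; 1834383/319579 1059161/319579 -2419397/319579; -4351824/319579 -2419397/319579 5872818/319579]
step 1: x̄ = F·x = [1499052/319579, 2903974/319579, -2189453/319579]
step 1: P̄ = F·P·Fᵀ + Q = [62490728/319579 72690681/319579 -50827288/319579; 72690681/319579 87403086/319579 -60343598/319579; -50827288/319579 -60343598/319579 42571151/319579]
step 1: y = z − H·x̄ = [-3097587/319579, -5445482/319579]
step 1: S = H·P̄·Hᵀ + R = [529721383/319579 239882824/319579; 239882824/319579 140600658/319579]
step 1: K = P̄·Hᵀ·S⁻¹ = [9117312466/26496430861 -420451673/52992861722; 7388993507/26496430861 14166022025/52992861722; -5304898289/26496430861 -8703719245/52992861722]
step 1: x' = x̄ + K·y = [39497714537/26496430861, 48459026120/26496430861, -55955907055/26496430861]
step 1: P' = (I − K·H)·P̄ = [177698529537/52992861722 103442574721/52992861722 -222347412775/52992861722; 103442574721/52992861722 65660496587/52992861722 -127512256427/52992861722; -222347412775/52992861722 -127512256427/52992861722 293209188289/52992861722]
step 2: x̄ = F·x = [-101486071879/26496430861, -264785773405/26496430861, 176829032748/26496430861]
step 2: P̄ = F·P·Fᵀ + Q = [1562625792358/26496430861 1805118860666/26496430861 -1252842859567/26496430861; 1805118860666/26496430861 4643643204961/52992861722 -3096879469573/52992861722; -1252842859567/26496430861 -3096879469573/52992861722 2212331356639/52992861722]
step 2: y = z − H·x̄ = [250549802481/26496430861, 693224568187/26496430861]
step 2: S = H·P̄·Hᵀ + R = [27882746815623/52992861722 6159193201999/26496430861; 6159193201999/26496430861 5374130422056/26496430861]
step 2: K = P̄·Hᵀ·S⁻¹ = [460407059566511/1395927559098263 -647636353597/68094027273086; 9213638524202/34047013636543 18141623318789/68094027273086; -254102833424686/1395927559098263 -11046181260425/68094027273086]
step 2: x' = x̄ + K·y = [-8732276615373/9093990613018, -102915964269/221804649098, 6440958095783/9093990613018]
step 2: P' = (I − K·H)·P̄ = [8872633679462705/2791855118196526 126029710159237/68094027273086 -11089693598304487/2791855118196526; 126029710159237/68094027273086 80392021736855/68094027273086 -155054688585935/68094027273086; -11089693598304487/2791855118196526 -155054688585935/68094027273086 14650247530520881/2791855118196526]

step 0: x' = [-309669/319579, -404852/319579, 698090/319579], P' = [3280798/319579 1834383/319579 -4351824/319579; 1834383/319579 1059161/319579 -2419397/319579; -4351824/319579 -2419397/319579 5872818/319579]
step 1: x' = [39497714537/26496430861, 48459026120/26496430861, -55955907055/26496430861], P' = [177698529537/52992861722 103442574721/52992861722 -222347412775/52992861722; 103442574721/52992861722 65660496587/52992861722 -127512256427/52992861722; -222347412775/52992861722 -127512256427/52992861722 293209188289/52992861722]
step 2: x' = [-8732276615373/9093990613018, -102915964269/221804649098, 6440958095783/9093990613018], P' = [8872633679462705/2791855118196526 126029710159237/68094027273086 -11089693598304487/2791855118196526; 126029710159237/68094027273086 80392021736855/68094027273086 -155054688585935/68094027273086; -11089693598304487/2791855118196526 -155054688585935/68094027273086 14650247530520881/2791855118196526]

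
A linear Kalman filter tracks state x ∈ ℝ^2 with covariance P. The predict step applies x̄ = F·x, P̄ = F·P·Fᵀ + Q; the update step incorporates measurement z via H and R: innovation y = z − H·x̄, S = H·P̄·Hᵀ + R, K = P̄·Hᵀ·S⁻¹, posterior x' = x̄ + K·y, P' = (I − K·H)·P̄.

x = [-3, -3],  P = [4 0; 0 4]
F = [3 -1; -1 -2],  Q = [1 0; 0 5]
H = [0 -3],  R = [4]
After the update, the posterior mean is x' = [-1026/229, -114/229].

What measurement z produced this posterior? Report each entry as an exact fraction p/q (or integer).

z = [2]

x̄ = F·x = [-6, 9]
P̄ = F·P·Fᵀ + Q = [41 -4; -4 25]
S = H·P̄·Hᵀ + R = [229]
K = P̄·Hᵀ·S⁻¹ = [12/229; -75/229]
x' − x̄ = [348/229, -2175/229] = K·y
y = (KᵀK)⁻¹·Kᵀ·(x' − x̄) = [29]
z = y + H·x̄ = [29] + [-27] = [2]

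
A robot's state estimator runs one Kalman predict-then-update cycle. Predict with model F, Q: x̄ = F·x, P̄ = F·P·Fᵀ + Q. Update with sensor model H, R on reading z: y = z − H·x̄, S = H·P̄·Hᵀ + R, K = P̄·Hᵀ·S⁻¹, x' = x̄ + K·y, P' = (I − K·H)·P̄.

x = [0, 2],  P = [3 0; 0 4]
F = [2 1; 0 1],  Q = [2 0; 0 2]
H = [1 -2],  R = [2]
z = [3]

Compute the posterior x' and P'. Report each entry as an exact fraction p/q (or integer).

x̄ = F·x = [2, 2]
P̄ = F·P·Fᵀ + Q = [18 4; 4 6]
y = z − H·x̄ = [5]
S = H·P̄·Hᵀ + R = [28]
K = P̄·Hᵀ·S⁻¹ = [5/14; -2/7]
x' = x̄ + K·y = [53/14, 4/7]
P' = (I − K·H)·P̄ = [101/7 48/7; 48/7 26/7]

x' = [53/14, 4/7]
P' = [101/7 48/7; 48/7 26/7]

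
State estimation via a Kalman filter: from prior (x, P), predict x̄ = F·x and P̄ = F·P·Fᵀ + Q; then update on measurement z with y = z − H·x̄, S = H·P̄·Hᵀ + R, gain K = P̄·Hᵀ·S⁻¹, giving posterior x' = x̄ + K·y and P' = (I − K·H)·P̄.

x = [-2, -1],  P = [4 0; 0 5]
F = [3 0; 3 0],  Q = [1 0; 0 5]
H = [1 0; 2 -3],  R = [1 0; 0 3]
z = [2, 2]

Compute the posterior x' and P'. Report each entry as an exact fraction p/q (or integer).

x' = [952/547, 300/547]
P' = [525/547 717/1094; 717/1094 835/1094]

x̄ = F·x = [-6, -6]
P̄ = F·P·Fᵀ + Q = [37 36; 36 41]
y = z − H·x̄ = [8, -4]
S = H·P̄·Hᵀ + R = [38 -34; -34 88]
K = P̄·Hᵀ·S⁻¹ = [525/547 -17/1094; 717/1094 -357/1094]
x' = x̄ + K·y = [952/547, 300/547]
P' = (I − K·H)·P̄ = [525/547 717/1094; 717/1094 835/1094]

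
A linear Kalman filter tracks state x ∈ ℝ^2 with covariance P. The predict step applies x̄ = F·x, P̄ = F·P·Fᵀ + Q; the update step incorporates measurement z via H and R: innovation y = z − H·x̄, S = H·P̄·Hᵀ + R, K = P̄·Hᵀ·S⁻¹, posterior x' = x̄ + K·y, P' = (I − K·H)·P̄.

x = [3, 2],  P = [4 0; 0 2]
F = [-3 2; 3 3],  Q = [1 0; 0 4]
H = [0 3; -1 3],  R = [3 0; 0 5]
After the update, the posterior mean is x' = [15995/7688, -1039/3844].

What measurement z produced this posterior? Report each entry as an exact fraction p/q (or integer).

x̄ = F·x = [-5, 15]
P̄ = F·P·Fᵀ + Q = [45 -24; -24 58]
S = H·P̄·Hᵀ + R = [525 594; 594 716]
K = P̄·Hᵀ·S⁻¹ = [2991/3844 -6219/7688; 581/1922 99/3844]
x' − x̄ = [54435/7688, -58699/3844] = K·y
y = (KᵀK)⁻¹·Kᵀ·(x' − x̄) = [-46, -53]
z = y + H·x̄ = [-46, -53] + [45, 50] = [-1, -3]

z = [-1, -3]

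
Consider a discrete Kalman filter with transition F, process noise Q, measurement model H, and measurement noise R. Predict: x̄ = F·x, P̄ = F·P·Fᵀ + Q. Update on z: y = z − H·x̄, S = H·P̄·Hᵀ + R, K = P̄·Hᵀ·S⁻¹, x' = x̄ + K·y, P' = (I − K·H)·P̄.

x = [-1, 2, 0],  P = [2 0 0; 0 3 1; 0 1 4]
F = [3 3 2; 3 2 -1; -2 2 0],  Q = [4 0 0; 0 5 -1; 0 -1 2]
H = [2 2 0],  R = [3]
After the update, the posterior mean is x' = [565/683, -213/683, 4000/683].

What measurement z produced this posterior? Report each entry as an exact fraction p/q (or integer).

z = [1]

x̄ = F·x = [3, 1, 6]
P̄ = F·P·Fᵀ + Q = [77 29 10; 29 35 -3; 10 -3 22]
S = H·P̄·Hᵀ + R = [683]
K = P̄·Hᵀ·S⁻¹ = [212/683; 128/683; 14/683]
x' − x̄ = [-1484/683, -896/683, -98/683] = K·y
y = (KᵀK)⁻¹·Kᵀ·(x' − x̄) = [-7]
z = y + H·x̄ = [-7] + [8] = [1]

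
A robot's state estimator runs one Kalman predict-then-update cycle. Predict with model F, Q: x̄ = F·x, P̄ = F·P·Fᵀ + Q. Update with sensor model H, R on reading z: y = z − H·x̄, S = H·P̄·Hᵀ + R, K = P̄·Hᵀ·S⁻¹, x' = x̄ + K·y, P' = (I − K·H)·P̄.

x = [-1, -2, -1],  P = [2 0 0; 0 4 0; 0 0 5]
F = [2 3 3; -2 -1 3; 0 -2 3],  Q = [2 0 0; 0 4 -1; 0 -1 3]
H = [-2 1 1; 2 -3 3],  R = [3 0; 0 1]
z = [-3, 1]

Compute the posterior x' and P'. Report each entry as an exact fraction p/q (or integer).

x̄ = F·x = [-11, 1, 1]
P̄ = F·P·Fᵀ + Q = [91 25 21; 25 61 52; 21 52 64]
y = z − H·x̄ = [-27, 23]
S = H·P̄·Hᵀ + R = [412 -239; -239 506]
K = P̄·Hᵀ·S⁻¹ = [-1658/8903 2208/8903; 37375/151351 24533/151351; 1934/5219 1718/5219]
x' = x̄ + K·y = [-2383/8903, -293515/151351, -7485/5219]
P' = (I − K·H)·P̄ = [209325/8903 276245/8903 4739/307; 276245/8903 6313527/151351 110032/5219; 4739/307 110032/5219 56896/5219]

x' = [-2383/8903, -293515/151351, -7485/5219]
P' = [209325/8903 276245/8903 4739/307; 276245/8903 6313527/151351 110032/5219; 4739/307 110032/5219 56896/5219]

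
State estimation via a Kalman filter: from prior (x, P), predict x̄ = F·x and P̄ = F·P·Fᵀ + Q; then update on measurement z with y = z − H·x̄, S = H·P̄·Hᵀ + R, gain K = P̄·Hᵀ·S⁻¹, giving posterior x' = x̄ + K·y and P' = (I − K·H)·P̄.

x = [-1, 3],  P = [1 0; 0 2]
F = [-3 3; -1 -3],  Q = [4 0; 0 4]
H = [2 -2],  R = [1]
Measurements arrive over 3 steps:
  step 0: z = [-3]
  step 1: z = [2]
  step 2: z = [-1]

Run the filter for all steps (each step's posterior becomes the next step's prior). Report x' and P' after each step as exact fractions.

step 0: x' = [88/337, 572/337], P' = [1983/337 1937/337; 1937/337 1975/337]
step 1: x' = [176276/47099, 128204/47099], P' = [818936/141297 816628/141297; 816628/141297 849560/141297]
step 2: x' = [-232753104/61706129, -203220704/61706129], P' = [346459628/61706129 345287816/61706129; 345287816/61706129 359507212/61706129]

step 0: x̄ = F·x = [12, -8]
step 0: P̄ = F·P·Fᵀ + Q = [31 -15; -15 23]
step 0: y = z − H·x̄ = [-43]
step 0: S = H·P̄·Hᵀ + R = [337]
step 0: K = P̄·Hᵀ·S⁻¹ = [92/337; -76/337]
step 0: x' = x̄ + K·y = [88/337, 572/337]
step 0: P' = (I − K·H)·P̄ = [1983/337 1937/337; 1937/337 1975/337]
step 1: x̄ = F·x = [1452/337, -1804/337]
step 1: P̄ = F·P·Fᵀ + Q = [2104/337 -204/337; -204/337 32728/337]
step 1: y = z − H·x̄ = [-5838/337]
step 1: S = H·P̄·Hᵀ + R = [141297/337]
step 1: K = P̄·Hᵀ·S⁻¹ = [4616/141297; -65864/141297]
step 1: x' = x̄ + K·y = [176276/47099, 128204/47099]
step 1: P' = (I − K·H)·P̄ = [818936/141297 816628/141297; 816628/141297 849560/141297]
step 2: x̄ = F·x = [-144216/47099, -560888/47099]
step 2: P̄ = F·P·Fᵀ + Q = [294116/47099 -96488/47099; -96488/47099 13929932/141297]
step 2: y = z − H·x̄ = [-880443/47099]
step 2: S = H·P̄·Hᵀ + R = [61706129/141297]
step 2: K = P̄·Hᵀ·S⁻¹ = [2343624/61706129; -28438792/61706129]
step 2: x' = x̄ + K·y = [-232753104/61706129, -203220704/61706129]
step 2: P' = (I − K·H)·P̄ = [346459628/61706129 345287816/61706129; 345287816/61706129 359507212/61706129]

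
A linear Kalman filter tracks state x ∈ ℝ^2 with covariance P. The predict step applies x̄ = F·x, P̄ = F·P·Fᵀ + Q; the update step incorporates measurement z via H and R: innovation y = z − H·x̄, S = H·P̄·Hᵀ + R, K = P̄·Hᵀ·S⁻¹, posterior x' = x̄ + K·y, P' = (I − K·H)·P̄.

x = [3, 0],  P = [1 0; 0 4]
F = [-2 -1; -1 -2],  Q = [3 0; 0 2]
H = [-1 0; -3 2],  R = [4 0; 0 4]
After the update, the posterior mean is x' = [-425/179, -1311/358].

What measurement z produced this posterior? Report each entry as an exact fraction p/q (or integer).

z = [2, -1]

x̄ = F·x = [-6, -3]
P̄ = F·P·Fᵀ + Q = [11 10; 10 19]
S = H·P̄·Hᵀ + R = [15 13; 13 59]
K = P̄·Hᵀ·S⁻¹ = [-120/179 -13/179; -347/358 125/358]
x' − x̄ = [649/179, -237/358] = K·y
y = (KᵀK)⁻¹·Kᵀ·(x' − x̄) = [-4, -13]
z = y + H·x̄ = [-4, -13] + [6, 12] = [2, -1]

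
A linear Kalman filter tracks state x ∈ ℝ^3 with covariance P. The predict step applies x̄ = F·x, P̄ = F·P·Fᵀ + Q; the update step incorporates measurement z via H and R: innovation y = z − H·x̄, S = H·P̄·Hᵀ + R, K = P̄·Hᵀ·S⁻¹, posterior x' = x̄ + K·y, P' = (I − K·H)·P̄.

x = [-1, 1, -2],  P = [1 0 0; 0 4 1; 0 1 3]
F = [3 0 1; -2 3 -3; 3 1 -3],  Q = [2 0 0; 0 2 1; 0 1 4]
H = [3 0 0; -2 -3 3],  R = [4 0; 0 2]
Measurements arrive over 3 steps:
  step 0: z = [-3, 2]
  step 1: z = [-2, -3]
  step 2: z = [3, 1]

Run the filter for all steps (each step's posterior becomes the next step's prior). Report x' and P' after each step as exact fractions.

step 0: x̄ = F·x = [-5, 11, 4]
step 0: P̄ = F·P·Fᵀ + Q = [14 -12 1; -12 51 22; 1 22 38]
step 0: y = z − H·x̄ = [12, 13]
step 0: S = H·P̄·Hᵀ + R = [130 33; 33 307]
step 0: K = P̄·Hᵀ·S⁻¹ = [12531/38821 44/38821; -8973/38821 -7002/38821; -597/38821 5881/38821]
step 0: x' = x̄ + K·y = [-43161/38821, 228329/38821, 224573/38821]
step 0: P' = (I − K·H)·P̄ = [16708/38821 -11964/38821 -796/38821; -11964/38821 1215717/38821 1203073/38821; -796/38821 1203073/38821 1206463/38821]
step 1: x̄ = F·x = [95090/38821, 97590/38821, -574873/38821]
step 1: P̄ = F·P·Fᵀ + Q = [1429701/38821 -209338/38821 -2297060/38821; -209338/38821 422796/38821 -74345/38821; -2297060/38821 -74345/38821 5103646/38821]
step 1: y = z − H·x̄ = [-362912/38821, 2091106/38821]
step 1: S = H·P̄·Hᵀ + R = [13022593/38821 -27367704/38821; -27367704/38821 81925298/38821]
step 1: K = P̄·Hᵀ·S⁻¹ = [14397201/44992159 -200496/44992159; -11437230/44992159 -61737499/629890226; -1939344/44992159 1893928249/8188572938]
step 1: x' = x̄ + K·y = [-35183818/44992159, -122598017/314945113, -7971086852/4094286469]
step 1: P' = (I − K·H)·P̄ = [19196268/44992159 -15249640/44992159 -2585792/44992159; -15249640/44992159 2563766603/629890226 2380278297/629890226; -2585792/44992159 2380278297/629890226 31892493931/8188572938]
step 2: x̄ = F·x = [-17576269166/4094286469, 25535392769/4094286469, 12714304021/4094286469]
step 2: P̄ = F·P·Fᵀ + Q = [76889441927/8188572938 -21805553801/4094286469 -19396497762/4094286469; -21805553801/4094286469 44008944722/4094286469 -7547011041/4094286469; -19396497762/4094286469 -7547011041/4094286469 95357965250/4094286469]
step 2: y = z − H·x̄ = [65011666905/4094286469, 7405014381/4094286469]
step 2: S = H·P̄·Hᵀ + R = [724759269095/8188572938 -208986821430/4094286469; -208986821430/4094286469 1523207172810/4094286469]
step 2: K = P̄·Hᵀ·S⁻¹ = [2623482393943/8276635761245 -55729819048/24829907283735; -2000389697624/8276635761245 -5267430946301/49659814567470; -52137947634/1655327152249 3704966527193/16553271522490]
step 2: x' = x̄ + K·y = [6093131428221/8276635761245, 36537539087947/16553271522490, 49826241957367/16553271522490]
step 2: P' = (I − K·H)·P̄ = [10493929575772/24829907283735 -8001558790496/24829907283735 -69517263512/1655327152249; -8001558790496/24829907283735 199140762246509/49659814567470 61653465520549/16553271522490; -69517263512/1655327152249 61653465520549/16553271522490 63659994781931/16553271522490]

step 0: x' = [-43161/38821, 228329/38821, 224573/38821], P' = [16708/38821 -11964/38821 -796/38821; -11964/38821 1215717/38821 1203073/38821; -796/38821 1203073/38821 1206463/38821]
step 1: x' = [-35183818/44992159, -122598017/314945113, -7971086852/4094286469], P' = [19196268/44992159 -15249640/44992159 -2585792/44992159; -15249640/44992159 2563766603/629890226 2380278297/629890226; -2585792/44992159 2380278297/629890226 31892493931/8188572938]
step 2: x' = [6093131428221/8276635761245, 36537539087947/16553271522490, 49826241957367/16553271522490], P' = [10493929575772/24829907283735 -8001558790496/24829907283735 -69517263512/1655327152249; -8001558790496/24829907283735 199140762246509/49659814567470 61653465520549/16553271522490; -69517263512/1655327152249 61653465520549/16553271522490 63659994781931/16553271522490]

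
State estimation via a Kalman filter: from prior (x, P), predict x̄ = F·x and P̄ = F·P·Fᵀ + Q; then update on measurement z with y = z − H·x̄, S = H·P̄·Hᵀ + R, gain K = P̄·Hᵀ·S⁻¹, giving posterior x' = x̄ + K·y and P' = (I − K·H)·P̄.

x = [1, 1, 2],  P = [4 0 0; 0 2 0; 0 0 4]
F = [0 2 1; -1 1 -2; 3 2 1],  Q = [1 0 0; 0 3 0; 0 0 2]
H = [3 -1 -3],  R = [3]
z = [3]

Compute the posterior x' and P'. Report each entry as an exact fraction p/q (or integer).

x̄ = F·x = [4, -4, 7]
P̄ = F·P·Fᵀ + Q = [13 -4 12; -4 25 -16; 12 -16 50]
y = z − H·x̄ = [8]
S = H·P̄·Hᵀ + R = [307]
K = P̄·Hᵀ·S⁻¹ = [7/307; 11/307; -98/307]
x' = x̄ + K·y = [1284/307, -1140/307, 1365/307]
P' = (I − K·H)·P̄ = [3942/307 -1305/307 4370/307; -1305/307 7554/307 -3834/307; 4370/307 -3834/307 5746/307]

x' = [1284/307, -1140/307, 1365/307]
P' = [3942/307 -1305/307 4370/307; -1305/307 7554/307 -3834/307; 4370/307 -3834/307 5746/307]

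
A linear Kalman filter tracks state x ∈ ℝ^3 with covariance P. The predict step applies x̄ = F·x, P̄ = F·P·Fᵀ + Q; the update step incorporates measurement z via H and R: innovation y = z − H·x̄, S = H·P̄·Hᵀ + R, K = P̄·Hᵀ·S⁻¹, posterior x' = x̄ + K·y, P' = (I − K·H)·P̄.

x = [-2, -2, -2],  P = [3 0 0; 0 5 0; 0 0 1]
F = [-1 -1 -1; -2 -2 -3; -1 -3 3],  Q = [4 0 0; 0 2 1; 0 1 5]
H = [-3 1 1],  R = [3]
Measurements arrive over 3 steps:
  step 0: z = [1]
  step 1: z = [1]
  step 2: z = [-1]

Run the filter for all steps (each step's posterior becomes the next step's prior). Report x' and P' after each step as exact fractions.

step 0: x' = [447/77, 160/11, 289/77], P' = [976/77 219/11 1380/77; 219/11 445/11 218/11; 1380/77 218/11 2749/77]
step 1: x' = [-129746/4517, -288181/4517, -97410/4517], P' = [4301877/22585 9857521/22585 3031487/22585; 9857521/22585 23309323/22585 6220646/22585; 3031487/22585 6220646/22585 2933602/22585]
step 2: x' = [2576222783/46076038, 5874479549/46076038, 1812442497/46076038], P' = [62564091195/46076038 141725918701/46076038 46092195149/46076038; 141725918701/46076038 322661707207/46076038 102780480269/46076038; 46092195149/46076038 102780480269/46076038 35747219449/46076038]

step 0: x̄ = F·x = [6, 14, 2]
step 0: P̄ = F·P·Fᵀ + Q = [13 19 15; 19 43 28; 15 28 62]
step 0: y = z − H·x̄ = [3]
step 0: S = H·P̄·Hᵀ + R = [77]
step 0: K = P̄·Hᵀ·S⁻¹ = [-5/77; 2/11; 45/77]
step 0: x' = x̄ + K·y = [447/77, 160/11, 289/77]
step 0: P' = (I − K·H)·P̄ = [976/77 219/11 1380/77; 219/11 445/11 218/11; 1380/77 218/11 2749/77]
step 1: x̄ = F·x = [-1856/77, -4001/77, -420/11]
step 1: P̄ = F·P·Fᵀ + Q = [16026/77 37091/77 778/11; 37091/77 88395/77 1240/11; 778/11 1240/11 3941/11]
step 1: y = z − H·x̄ = [1450/77]
step 1: S = H·P̄·Hᵀ + R = [22585/77]
step 1: K = P̄·Hᵀ·S⁻¹ = [-5541/22585; -14198/22585; 19929/22585]
step 1: x' = x̄ + K·y = [-129746/4517, -288181/4517, -97410/4517]
step 1: P' = (I − K·H)·P̄ = [4301877/22585 9857521/22585 3031487/22585; 9857521/22585 23309323/22585 6220646/22585; 3031487/22585 6220646/22585 2933602/22585]
step 2: x̄ = F·x = [515337/4517, 1128084/4517, 702059/4517]
step 2: P̄ = F·P·Fᵀ + Q = [13770890/4517 29942791/4517 19759230/4517; 29942791/4517 326778152/22585 210507504/22585; 19759230/4517 210507504/22585 169585703/22585]
step 2: y = z − H·x̄ = [-288649/4517]
step 2: S = H·P̄·Hᵀ + R = [46076038/22585]
step 2: K = P̄·Hᵀ·S⁻¹ = [41946755/46076038; 88143791/46076038; 83704757/46076038]
step 2: x' = x̄ + K·y = [2576222783/46076038, 5874479549/46076038, 1812442497/46076038]
step 2: P' = (I − K·H)·P̄ = [62564091195/46076038 141725918701/46076038 46092195149/46076038; 141725918701/46076038 322661707207/46076038 102780480269/46076038; 46092195149/46076038 102780480269/46076038 35747219449/46076038]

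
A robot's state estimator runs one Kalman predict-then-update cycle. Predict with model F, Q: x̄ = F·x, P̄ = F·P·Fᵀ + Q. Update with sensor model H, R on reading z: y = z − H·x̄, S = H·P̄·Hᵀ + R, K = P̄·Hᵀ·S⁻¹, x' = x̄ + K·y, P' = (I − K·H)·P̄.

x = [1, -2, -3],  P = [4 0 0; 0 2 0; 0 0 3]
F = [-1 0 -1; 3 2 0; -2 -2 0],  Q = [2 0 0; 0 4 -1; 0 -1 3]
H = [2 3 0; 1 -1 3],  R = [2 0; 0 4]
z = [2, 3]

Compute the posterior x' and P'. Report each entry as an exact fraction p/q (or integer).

x̄ = F·x = [2, -1, 2]
P̄ = F·P·Fᵀ + Q = [9 -12 8; -12 48 -33; 8 -33 27]
y = z − H·x̄ = [1, -6]
S = H·P̄·Hᵀ + R = [326 -387; -387 574]
K = P̄·Hᵀ·S⁻¹ = [7083/37355 7704/37355; 237/1205 -174/1205; -428/37355 7651/37355]
x' = x̄ + K·y = [35569/37355, 76/1205, 28376/37355]
P' = (I − K·H)·P̄ = [117009/37355 -2364/1205 -53159/37355; -2364/1205 1734/1205 1134/1205; -53159/37355 1134/1205 39639/37355]

x' = [35569/37355, 76/1205, 28376/37355]
P' = [117009/37355 -2364/1205 -53159/37355; -2364/1205 1734/1205 1134/1205; -53159/37355 1134/1205 39639/37355]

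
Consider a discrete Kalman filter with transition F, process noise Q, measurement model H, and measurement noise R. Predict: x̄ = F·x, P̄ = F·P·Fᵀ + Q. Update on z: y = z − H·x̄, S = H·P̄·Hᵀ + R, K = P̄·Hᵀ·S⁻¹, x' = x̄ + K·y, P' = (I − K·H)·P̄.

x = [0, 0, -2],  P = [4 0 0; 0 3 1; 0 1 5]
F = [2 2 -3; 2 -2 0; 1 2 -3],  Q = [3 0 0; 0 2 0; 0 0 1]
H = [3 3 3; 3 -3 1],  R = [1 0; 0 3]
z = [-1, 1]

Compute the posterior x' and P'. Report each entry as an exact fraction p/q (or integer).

x' = [-16786/54491, -675412/1362275, 645332/1362275]
P' = [51796/54491 22858/54491 -72543/54491; 22858/54491 511082/1362275 -1018602/1362275; -72543/54491 -1018602/1362275 2866722/1362275]

x̄ = F·x = [6, 0, 6]
P̄ = F·P·Fᵀ + Q = [64 10 53; 10 30 2; 53 2 50]
y = z − H·x̄ = [-37, -23]
S = H·P̄·Hᵀ + R = [2467 1080; 1080 1025]
K = P̄·Hᵀ·S⁻¹ = [6333/54491 4757/54491; 38358/272455 -279166/1362275; 20727/272455 160601/1362275]
x' = x̄ + K·y = [-16786/54491, -675412/1362275, 645332/1362275]
P' = (I − K·H)·P̄ = [51796/54491 22858/54491 -72543/54491; 22858/54491 511082/1362275 -1018602/1362275; -72543/54491 -1018602/1362275 2866722/1362275]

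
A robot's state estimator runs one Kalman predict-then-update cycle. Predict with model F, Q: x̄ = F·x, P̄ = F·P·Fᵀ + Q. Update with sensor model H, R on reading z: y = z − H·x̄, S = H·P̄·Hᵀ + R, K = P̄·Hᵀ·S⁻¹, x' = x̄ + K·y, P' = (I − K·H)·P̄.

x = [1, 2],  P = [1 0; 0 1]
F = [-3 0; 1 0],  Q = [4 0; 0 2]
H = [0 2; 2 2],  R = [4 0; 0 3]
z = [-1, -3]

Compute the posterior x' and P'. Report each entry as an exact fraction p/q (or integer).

x̄ = F·x = [-3, 1]
P̄ = F·P·Fᵀ + Q = [13 -3; -3 3]
y = z − H·x̄ = [-3, 1]
S = H·P̄·Hᵀ + R = [16 0; 0 43]
K = P̄·Hᵀ·S⁻¹ = [-3/8 20/43; 3/8 0]
x' = x̄ + K·y = [-485/344, -1/8]
P' = (I − K·H)·P̄ = [249/172 -3/4; -3/4 3/4]

x' = [-485/344, -1/8]
P' = [249/172 -3/4; -3/4 3/4]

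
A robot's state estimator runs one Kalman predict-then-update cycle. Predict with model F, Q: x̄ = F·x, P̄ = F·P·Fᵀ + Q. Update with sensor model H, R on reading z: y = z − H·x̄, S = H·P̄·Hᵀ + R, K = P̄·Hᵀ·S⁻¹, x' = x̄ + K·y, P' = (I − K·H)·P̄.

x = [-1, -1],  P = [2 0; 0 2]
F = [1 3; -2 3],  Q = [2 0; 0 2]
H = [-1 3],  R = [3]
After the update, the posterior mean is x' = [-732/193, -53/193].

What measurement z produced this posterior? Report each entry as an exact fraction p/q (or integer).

z = [3]

x̄ = F·x = [-4, -1]
P̄ = F·P·Fᵀ + Q = [22 14; 14 28]
S = H·P̄·Hᵀ + R = [193]
K = P̄·Hᵀ·S⁻¹ = [20/193; 70/193]
x' − x̄ = [40/193, 140/193] = K·y
y = (KᵀK)⁻¹·Kᵀ·(x' − x̄) = [2]
z = y + H·x̄ = [2] + [1] = [3]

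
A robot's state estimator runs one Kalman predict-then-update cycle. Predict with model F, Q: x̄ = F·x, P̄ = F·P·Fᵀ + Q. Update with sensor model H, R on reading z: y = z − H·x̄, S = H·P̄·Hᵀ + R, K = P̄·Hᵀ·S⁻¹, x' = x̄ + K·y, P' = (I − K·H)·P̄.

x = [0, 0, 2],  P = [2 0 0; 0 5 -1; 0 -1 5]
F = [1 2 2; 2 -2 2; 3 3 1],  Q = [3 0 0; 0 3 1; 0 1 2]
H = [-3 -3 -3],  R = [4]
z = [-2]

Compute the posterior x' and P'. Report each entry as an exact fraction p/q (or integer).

x' = [98/143, 20/11, -20/11]
P' = [17905/2002 -1114/77 125/22; -1114/77 3607/77 -355/11; 125/22 -355/11 589/22]

x̄ = F·x = [4, 4, 2]
P̄ = F·P·Fᵀ + Q = [37 4 38; 4 59 -11; 38 -11 64]
y = z − H·x̄ = [28]
S = H·P̄·Hᵀ + R = [2002]
K = P̄·Hᵀ·S⁻¹ = [-237/2002; -6/77; -3/22]
x' = x̄ + K·y = [98/143, 20/11, -20/11]
P' = (I − K·H)·P̄ = [17905/2002 -1114/77 125/22; -1114/77 3607/77 -355/11; 125/22 -355/11 589/22]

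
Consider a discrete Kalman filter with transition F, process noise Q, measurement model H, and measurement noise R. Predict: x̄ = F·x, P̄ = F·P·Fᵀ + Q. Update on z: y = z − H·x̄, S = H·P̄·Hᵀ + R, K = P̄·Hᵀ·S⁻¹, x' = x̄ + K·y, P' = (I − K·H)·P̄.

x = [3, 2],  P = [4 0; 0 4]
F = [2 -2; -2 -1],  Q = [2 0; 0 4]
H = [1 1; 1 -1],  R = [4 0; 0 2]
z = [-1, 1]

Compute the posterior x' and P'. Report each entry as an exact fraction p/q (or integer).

x' = [-119/849, -400/283]
P' = [1196/849 120/283; 120/283 392/283]

x̄ = F·x = [2, -8]
P̄ = F·P·Fᵀ + Q = [34 -8; -8 24]
y = z − H·x̄ = [5, -9]
S = H·P̄·Hᵀ + R = [46 10; 10 76]
K = P̄·Hᵀ·S⁻¹ = [389/849 418/849; 128/283 -136/283]
x' = x̄ + K·y = [-119/849, -400/283]
P' = (I − K·H)·P̄ = [1196/849 120/283; 120/283 392/283]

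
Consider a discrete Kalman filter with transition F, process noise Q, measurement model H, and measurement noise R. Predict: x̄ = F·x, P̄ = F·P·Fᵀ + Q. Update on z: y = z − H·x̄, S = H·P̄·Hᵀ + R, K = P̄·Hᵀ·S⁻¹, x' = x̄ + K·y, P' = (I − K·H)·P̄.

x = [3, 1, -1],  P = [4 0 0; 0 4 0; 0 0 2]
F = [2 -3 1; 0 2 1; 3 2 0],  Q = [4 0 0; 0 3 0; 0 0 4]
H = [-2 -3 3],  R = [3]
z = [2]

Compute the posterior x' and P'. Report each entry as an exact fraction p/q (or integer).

x̄ = F·x = [2, 1, 11]
P̄ = F·P·Fᵀ + Q = [58 -22 0; -22 21 16; 0 16 56]
y = z − H·x̄ = [-24]
S = H·P̄·Hᵀ + R = [376]
K = P̄·Hᵀ·S⁻¹ = [-25/188; 29/376; 15/47]
x' = x̄ + K·y = [244/47, -40/47, 157/47]
P' = (I − K·H)·P̄ = [4827/94 -3411/188 750/47; -3411/188 7055/376 317/47; 750/47 317/47 832/47]

x' = [244/47, -40/47, 157/47]
P' = [4827/94 -3411/188 750/47; -3411/188 7055/376 317/47; 750/47 317/47 832/47]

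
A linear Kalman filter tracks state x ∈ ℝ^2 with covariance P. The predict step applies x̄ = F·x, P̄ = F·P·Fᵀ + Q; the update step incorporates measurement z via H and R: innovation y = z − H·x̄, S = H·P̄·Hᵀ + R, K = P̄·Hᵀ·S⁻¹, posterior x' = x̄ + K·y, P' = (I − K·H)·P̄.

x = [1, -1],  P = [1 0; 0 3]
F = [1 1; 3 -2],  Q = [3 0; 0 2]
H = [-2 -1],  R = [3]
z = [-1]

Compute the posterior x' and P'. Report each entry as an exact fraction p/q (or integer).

x' = [-22/21, 71/21]
P' = [173/42 -313/42; -313/42 677/42]

x̄ = F·x = [0, 5]
P̄ = F·P·Fᵀ + Q = [7 -3; -3 23]
y = z − H·x̄ = [4]
S = H·P̄·Hᵀ + R = [42]
K = P̄·Hᵀ·S⁻¹ = [-11/42; -17/42]
x' = x̄ + K·y = [-22/21, 71/21]
P' = (I − K·H)·P̄ = [173/42 -313/42; -313/42 677/42]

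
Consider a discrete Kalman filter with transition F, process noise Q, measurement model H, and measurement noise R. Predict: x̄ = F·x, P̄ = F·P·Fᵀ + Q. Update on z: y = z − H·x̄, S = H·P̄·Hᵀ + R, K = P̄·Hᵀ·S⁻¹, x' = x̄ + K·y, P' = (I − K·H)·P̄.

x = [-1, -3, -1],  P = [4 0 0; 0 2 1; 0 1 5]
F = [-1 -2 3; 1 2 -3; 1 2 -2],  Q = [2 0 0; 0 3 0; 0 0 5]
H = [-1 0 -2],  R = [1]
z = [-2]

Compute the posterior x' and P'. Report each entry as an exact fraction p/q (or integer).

x' = [2/9, 2/9, 7/9]
P' = [1403/36 -1297/36 -355/18; -1297/36 1367/36 329/18; -355/18 329/18 92/9]

x̄ = F·x = [4, -4, -5]
P̄ = F·P·Fᵀ + Q = [47 -45 -32; -45 48 32; -32 32 29]
y = z − H·x̄ = [-8]
S = H·P̄·Hᵀ + R = [36]
K = P̄·Hᵀ·S⁻¹ = [17/36; -19/36; -13/18]
x' = x̄ + K·y = [2/9, 2/9, 7/9]
P' = (I − K·H)·P̄ = [1403/36 -1297/36 -355/18; -1297/36 1367/36 329/18; -355/18 329/18 92/9]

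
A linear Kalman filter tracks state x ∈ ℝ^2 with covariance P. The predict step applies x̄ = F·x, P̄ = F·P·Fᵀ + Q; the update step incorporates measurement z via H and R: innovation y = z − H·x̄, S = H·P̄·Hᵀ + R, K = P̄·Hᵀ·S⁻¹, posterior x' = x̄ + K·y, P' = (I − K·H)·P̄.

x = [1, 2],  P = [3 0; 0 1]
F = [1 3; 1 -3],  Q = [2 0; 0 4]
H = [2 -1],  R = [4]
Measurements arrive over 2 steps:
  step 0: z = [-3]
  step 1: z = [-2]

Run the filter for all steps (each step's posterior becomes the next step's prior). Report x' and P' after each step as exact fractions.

step 0: x̄ = F·x = [7, -5]
step 0: P̄ = F·P·Fᵀ + Q = [14 -6; -6 16]
step 0: y = z − H·x̄ = [-22]
step 0: S = H·P̄·Hᵀ + R = [100]
step 0: K = P̄·Hᵀ·S⁻¹ = [17/50; -7/25]
step 0: x' = x̄ + K·y = [-12/25, 29/25]
step 0: P' = (I − K·H)·P̄ = [61/25 88/25; 88/25 204/25]
step 1: x̄ = F·x = [3, -99/25]
step 1: P̄ = F·P·Fᵀ + Q = [99 -71; -71 1469/25]
step 1: y = z − H·x̄ = [-299/25]
step 1: S = H·P̄·Hᵀ + R = [18569/25]
step 1: K = P̄·Hᵀ·S⁻¹ = [6725/18569; -5019/18569]
step 1: x' = x̄ + K·y = [-24724/18569, -13506/18569]
step 1: P' = (I − K·H)·P̄ = [29306/18569 31712/18569; 31712/18569 83500/18569]

step 0: x' = [-12/25, 29/25], P' = [61/25 88/25; 88/25 204/25]
step 1: x' = [-24724/18569, -13506/18569], P' = [29306/18569 31712/18569; 31712/18569 83500/18569]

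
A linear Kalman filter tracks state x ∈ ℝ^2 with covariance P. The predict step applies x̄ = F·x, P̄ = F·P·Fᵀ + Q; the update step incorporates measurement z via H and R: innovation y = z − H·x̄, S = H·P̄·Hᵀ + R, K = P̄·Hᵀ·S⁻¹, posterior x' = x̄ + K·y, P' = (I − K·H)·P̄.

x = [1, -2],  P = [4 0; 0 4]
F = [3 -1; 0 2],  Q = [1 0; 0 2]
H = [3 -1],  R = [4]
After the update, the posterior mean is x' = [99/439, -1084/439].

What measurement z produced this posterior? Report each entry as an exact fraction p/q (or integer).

x̄ = F·x = [5, -4]
P̄ = F·P·Fᵀ + Q = [41 -8; -8 18]
S = H·P̄·Hᵀ + R = [439]
K = P̄·Hᵀ·S⁻¹ = [131/439; -42/439]
x' − x̄ = [-2096/439, 672/439] = K·y
y = (KᵀK)⁻¹·Kᵀ·(x' − x̄) = [-16]
z = y + H·x̄ = [-16] + [19] = [3]

z = [3]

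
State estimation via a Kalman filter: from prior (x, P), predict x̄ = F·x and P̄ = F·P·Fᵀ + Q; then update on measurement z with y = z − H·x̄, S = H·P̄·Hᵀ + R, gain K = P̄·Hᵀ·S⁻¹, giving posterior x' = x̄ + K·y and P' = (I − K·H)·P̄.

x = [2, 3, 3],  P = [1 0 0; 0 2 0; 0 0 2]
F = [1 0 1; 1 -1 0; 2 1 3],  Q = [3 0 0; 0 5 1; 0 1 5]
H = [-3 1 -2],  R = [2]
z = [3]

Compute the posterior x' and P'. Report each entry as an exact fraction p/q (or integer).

x̄ = F·x = [5, -1, 16]
P̄ = F·P·Fᵀ + Q = [6 1 8; 1 8 1; 8 1 29]
y = z − H·x̄ = [51]
S = H·P̄·Hᵀ + R = [266]
K = P̄·Hᵀ·S⁻¹ = [-33/266; 3/266; -81/266]
x' = x̄ + K·y = [-353/266, -113/266, 125/266]
P' = (I − K·H)·P̄ = [507/266 365/266 -545/266; 365/266 2119/266 509/266; -545/266 509/266 1153/266]

x' = [-353/266, -113/266, 125/266]
P' = [507/266 365/266 -545/266; 365/266 2119/266 509/266; -545/266 509/266 1153/266]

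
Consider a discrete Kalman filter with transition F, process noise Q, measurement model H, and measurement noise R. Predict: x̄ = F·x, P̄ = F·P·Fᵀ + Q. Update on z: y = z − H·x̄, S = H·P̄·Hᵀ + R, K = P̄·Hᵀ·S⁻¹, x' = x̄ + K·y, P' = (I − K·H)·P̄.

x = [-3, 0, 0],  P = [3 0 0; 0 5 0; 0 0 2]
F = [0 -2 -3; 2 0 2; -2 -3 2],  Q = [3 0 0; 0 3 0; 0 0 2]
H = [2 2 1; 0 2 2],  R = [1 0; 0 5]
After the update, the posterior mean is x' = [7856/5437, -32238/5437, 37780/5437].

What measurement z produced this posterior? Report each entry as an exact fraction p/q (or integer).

z = [-2, 2]

x̄ = F·x = [0, -6, 6]
P̄ = F·P·Fᵀ + Q = [41 -12 18; -12 23 -4; 18 -4 67]
S = H·P̄·Hᵀ + R = [284 226; 226 333]
K = P̄·Hᵀ·S⁻¹ = [5649/10874 -1721/5437; -1297/21748 1681/10874; 3159/43496 7157/21748]
x' − x̄ = [7856/5437, 384/5437, 5158/5437] = K·y
y = (KᵀK)⁻¹·Kᵀ·(x' − x̄) = [4, 2]
z = y + H·x̄ = [4, 2] + [-6, 0] = [-2, 2]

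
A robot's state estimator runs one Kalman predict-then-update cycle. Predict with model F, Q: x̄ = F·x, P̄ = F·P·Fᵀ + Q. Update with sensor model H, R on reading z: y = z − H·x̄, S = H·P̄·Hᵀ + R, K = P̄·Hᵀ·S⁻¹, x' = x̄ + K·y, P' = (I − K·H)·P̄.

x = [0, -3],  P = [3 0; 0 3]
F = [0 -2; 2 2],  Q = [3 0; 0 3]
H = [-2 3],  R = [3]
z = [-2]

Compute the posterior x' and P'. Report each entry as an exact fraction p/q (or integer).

x̄ = F·x = [6, -6]
P̄ = F·P·Fᵀ + Q = [15 -12; -12 27]
y = z − H·x̄ = [28]
S = H·P̄·Hᵀ + R = [450]
K = P̄·Hᵀ·S⁻¹ = [-11/75; 7/30]
x' = x̄ + K·y = [142/75, 8/15]
P' = (I − K·H)·P̄ = [133/25 17/5; 17/5 5/2]

x' = [142/75, 8/15]
P' = [133/25 17/5; 17/5 5/2]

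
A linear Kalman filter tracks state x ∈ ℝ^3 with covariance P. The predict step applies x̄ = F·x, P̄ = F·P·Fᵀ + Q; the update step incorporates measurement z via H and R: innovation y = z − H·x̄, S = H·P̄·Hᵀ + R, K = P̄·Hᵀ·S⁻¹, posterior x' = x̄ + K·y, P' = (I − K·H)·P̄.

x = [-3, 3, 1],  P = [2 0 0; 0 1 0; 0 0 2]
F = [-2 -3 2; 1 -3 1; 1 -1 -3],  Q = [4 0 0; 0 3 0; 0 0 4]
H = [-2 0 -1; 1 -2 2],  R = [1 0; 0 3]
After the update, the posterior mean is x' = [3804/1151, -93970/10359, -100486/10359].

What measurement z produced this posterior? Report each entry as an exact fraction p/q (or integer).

x̄ = F·x = [-1, -11, -9]
P̄ = F·P·Fᵀ + Q = [29 9 -13; 9 16 -1; -13 -1 25]
S = H·P̄·Hᵀ + R = [90 -9; -9 116]
K = P̄·Hᵀ·S⁻¹ = [-595/1151 -195/1151; -2197/10359 -267/1151; 467/10359 391/1151]
x' − x̄ = [4955/1151, 19979/10359, -7255/10359] = K·y
y = (KᵀK)⁻¹·Kᵀ·(x' − x̄) = [-8, -1]
z = y + H·x̄ = [-8, -1] + [11, 3] = [3, 2]

z = [3, 2]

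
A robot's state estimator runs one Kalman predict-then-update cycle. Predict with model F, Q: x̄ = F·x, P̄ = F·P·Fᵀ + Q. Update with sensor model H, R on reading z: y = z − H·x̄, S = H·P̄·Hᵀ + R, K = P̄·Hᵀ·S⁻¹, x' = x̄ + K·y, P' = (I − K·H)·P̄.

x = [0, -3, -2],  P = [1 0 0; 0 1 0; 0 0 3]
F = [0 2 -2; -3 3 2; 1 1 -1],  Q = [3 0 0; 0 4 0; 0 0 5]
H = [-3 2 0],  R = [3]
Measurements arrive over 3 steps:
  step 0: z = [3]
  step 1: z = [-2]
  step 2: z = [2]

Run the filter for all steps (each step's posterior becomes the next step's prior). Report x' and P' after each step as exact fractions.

step 0: x' = [-2351/382, -1494/191, -605/191], P' = [2497/382 1821/191 286/191; 1821/191 2796/191 402/191; 286/191 402/191 1262/191]
step 1: x' = [-1084731/145612, -1770631/145612, -1411179/145612], P' = [3060317/145612 4534467/145612 2914907/145612; 4534467/145612 6826467/145612 4338699/145612; 2914907/145612 4338699/145612 3864439/145612]
step 2: x' = [-342113285/38381156, -477749257/38381156, -301882491/38381156], P' = [2020384801/38381156 3026354691/38381156 1013806103/19190578; 3026354691/38381156 4561902231/38381156 1521798981/19190578; 1013806103/19190578 1521798981/19190578 2325070747/38381156]

step 0: x̄ = F·x = [-2, -13, -1]
step 0: P̄ = F·P·Fᵀ + Q = [19 -6 8; -6 34 -6; 8 -6 10]
step 0: y = z − H·x̄ = [23]
step 0: S = H·P̄·Hᵀ + R = [382]
step 0: K = P̄·Hᵀ·S⁻¹ = [-69/382; 43/191; -18/191]
step 0: x' = x̄ + K·y = [-2351/382, -1494/191, -605/191]
step 0: P' = (I − K·H)·P̄ = [2497/382 1821/191 286/191; 1821/191 2796/191 402/191; 286/191 402/191 1262/191]
step 1: x̄ = F·x = [-1778/191, -4331/382, -4129/382]
step 1: P̄ = F·P·Fᵀ + Q = [13589/191 1714/191 9578/191; 1714/191 21653/382 6293/382; 9578/191 6293/382 17055/382]
step 1: y = z − H·x̄ = [-1385/191]
step 1: S = H·P̄·Hᵀ + R = [145612/191]
step 1: K = P̄·Hᵀ·S⁻¹ = [-37339/145612; 16511/145612; -22441/145612]
step 1: x' = x̄ + K·y = [-1084731/145612, -1770631/145612, -1411179/145612]
step 1: P' = (I − K·H)·P̄ = [3060317/145612 4534467/145612 2914907/145612; 4534467/145612 6826467/145612 4338699/145612; 2914907/145612 4338699/145612 3864439/145612]
step 2: x̄ = F·x = [-179726/36403, -2440029/72806, -1444183/145612]
step 2: P̄ = F·P·Fᵀ + Q = [2122717/36403 1776572/36403 1816534/36403; 1776572/36403 20243179/72806 3451352/36403; 1816534/36403 3451352/36403 9041005/145612]
step 2: y = z − H·x̄ = [1973657/36403]
step 2: S = H·P̄·Hᵀ + R = [38381156/36403]
step 2: K = P̄·Hᵀ·S⁻¹ = [-2815007/38381156; 14913463/38381156; 726551/19190578]
step 2: x' = x̄ + K·y = [-342113285/38381156, -477749257/38381156, -301882491/38381156]
step 2: P' = (I − K·H)·P̄ = [2020384801/38381156 3026354691/38381156 1013806103/19190578; 3026354691/38381156 4561902231/38381156 1521798981/19190578; 1013806103/19190578 1521798981/19190578 2325070747/38381156]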